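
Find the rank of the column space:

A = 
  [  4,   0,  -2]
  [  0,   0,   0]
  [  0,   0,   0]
dim(Col(A)) = 1

Row reduce:
(no row operations needed)
REF = 
  [  4,   0,  -2]
  [  0,   0,   0]
  [  0,   0,   0]
Pivot columns: 1 → 1 pivot.
dim(Col(A)) = number of pivot columns = 1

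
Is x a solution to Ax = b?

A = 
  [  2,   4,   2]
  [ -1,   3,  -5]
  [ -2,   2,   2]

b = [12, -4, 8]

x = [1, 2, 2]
No

Ax = [14, -5, 6] ≠ b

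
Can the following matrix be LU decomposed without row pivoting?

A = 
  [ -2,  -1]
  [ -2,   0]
Yes.
A[1,1] = -2 ≠ 0, so Gaussian elimination proceeds without a row swap: multiplier ℓ₂₁ = (-2)/(-2) = 1, and U[2,2] = 0 - (1)(-1) = 1.
L = 
  [  1,   0]
  [  1,   1]
U = 
  [ -2,  -1]
  [  0,   1]
Check row 2 of LU: [(1)(-2), (1)(-1) + 1] = [-2, 0] = row 2 of A ✓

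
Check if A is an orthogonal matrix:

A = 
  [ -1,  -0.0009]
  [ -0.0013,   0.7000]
No

AᵀA = 
  [  1,   0]
  [  0,   0.4900]
≠ I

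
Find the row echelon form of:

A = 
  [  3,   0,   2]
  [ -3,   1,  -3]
Row operations:
R2 → R2 + (1)·R1

Resulting echelon form:
REF = 
  [  3,   0,   2]
  [  0,   1,  -1]

Rank = 2 (number of non-zero pivot rows).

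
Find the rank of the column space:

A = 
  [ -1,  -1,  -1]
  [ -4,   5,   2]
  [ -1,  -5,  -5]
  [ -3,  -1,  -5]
dim(Col(A)) = 3

Row reduce:
R2 → R2 - (4)·R1
R3 → R3 - (1)·R1
R4 → R4 - (3)·R1
R3 → R3 + (4/9)·R2
R4 → R4 - (2/9)·R2
R4 → R4 - (5/2)·R3
REF = 
  [  -1,   -1,   -1]
  [   0,    9,    6]
  [   0,    0, -4/3]
  [   0,    0,    0]
Pivot columns: 1, 2, 3 → 3 pivots.
dim(Col(A)) = number of pivot columns = 3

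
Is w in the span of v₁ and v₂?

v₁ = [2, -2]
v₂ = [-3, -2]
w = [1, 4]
Yes

Form the augmented matrix and row-reduce:
[v₁|v₂|w] = 
  [  2,  -3,   1]
  [ -2,  -2,   4]
R2 → R2 + (1)·R1
REF = 
  [  2,  -3,   1]
  [  0,  -5,   5]

No row of the form [0 0 | nonzero], so the system is consistent. Back-substitution gives c₁ = -1, c₂ = -1: w = (-1)·v₁ + (-1)·v₂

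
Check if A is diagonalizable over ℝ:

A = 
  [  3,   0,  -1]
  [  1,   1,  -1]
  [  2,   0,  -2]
Yes

Characteristic polynomial: det(λI - A) = λ³ - 2λ² - 3λ + 4
Testing integer divisors of the constant term: p(1) = 0, so (λ - 1) is a factor:
p(λ) = (λ - 1)(λ² - λ - 4)
λ² - λ - 4 = 0  ⇒  λ = (1 ± √((-1)² - 4·(-4)))/2 = (1 ± √(17))/2
  = (1 + √17)/2,  (1 - √17)/2
Eigenvalues: 1, (1 + √17)/2, (1 - √17)/2  (≈ 1, 2.562, -1.562)
The two irrational eigenvalues are distinct (simple), so each has alg. mult. = geom. mult. = 1.
λ=1: alg. mult. = 1, geom. mult. = 3 - rank(A - (1)I) = 3 - 2 = 1
Sum of geometric multiplicities equals n, so A has n independent eigenvectors.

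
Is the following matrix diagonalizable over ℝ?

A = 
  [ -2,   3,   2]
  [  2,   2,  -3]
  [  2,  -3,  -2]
Yes

Characteristic polynomial: det(λI - A) = λ³ + 2λ² - 23λ
The constant term is 0, so λ = 0 is a root: p(λ) = λ(λ² + 2λ - 23)
λ² + 2λ - 23 = 0  ⇒  λ = (-2 ± √((2)² - 4·(-23)))/2 = (-2 ± √(96))/2
  = -1 + 2√6,  -1 - 2√6
Eigenvalues: 0, -1 + 2√6, -1 - 2√6  (≈ 0, 3.899, -5.899)
The two irrational eigenvalues are distinct (simple), so each has alg. mult. = geom. mult. = 1.
λ=0: alg. mult. = 1, geom. mult. = 3 - rank(A - (0)I) = 3 - 2 = 1
Sum of geometric multiplicities equals n, so A has n independent eigenvectors.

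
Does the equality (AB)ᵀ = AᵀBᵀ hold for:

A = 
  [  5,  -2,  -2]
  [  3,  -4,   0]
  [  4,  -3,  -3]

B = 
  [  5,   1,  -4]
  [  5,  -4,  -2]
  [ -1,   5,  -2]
No

(AB)ᵀ = 
  [ 17,  -5,   8]
  [  3,  19,   1]
  [-12,  -4,  -4]

AᵀBᵀ = 
  [ 12,   5,   2]
  [ -2,  12, -12]
  [  2,  -4,   8]

The two matrices differ, so (AB)ᵀ ≠ AᵀBᵀ in general. The correct identity is (AB)ᵀ = BᵀAᵀ.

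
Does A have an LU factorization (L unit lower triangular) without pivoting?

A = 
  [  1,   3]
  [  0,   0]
Yes.
A[1,1] = 1 ≠ 0, so Gaussian elimination proceeds without a row swap: multiplier ℓ₂₁ = (0)/(1) = 0, and U[2,2] = 0 - (0)(3) = 0.
L = 
  [  1,   0]
  [  0,   1]
U = 
  [  1,   3]
  [  0,   0]
Check row 2 of LU: [(0)(1), (0)(3) + 0] = [0, 0] = row 2 of A ✓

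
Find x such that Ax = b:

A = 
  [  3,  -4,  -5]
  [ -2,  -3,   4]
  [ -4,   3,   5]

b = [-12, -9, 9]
Row reduce the augmented matrix [A|b]:
R2 → R2 + (2/3)·R1
R3 → R3 + (4/3)·R1
R3 → R3 - (7/17)·R2
REF = 
  [     3,     -4,     -5,    -12]
  [     0,  -17/3,    2/3,    -17]
  [     0,      0, -33/17,      0]

Back-substitution:
x₃ = 0 / (-33/17) = 0
x₂ = (-17 - (2/3)(0)) / (-17/3) = 3
x₁ = (-12 - (-4)(3) - (-5)(0)) / 3 = 0

x = [0, 3, 0]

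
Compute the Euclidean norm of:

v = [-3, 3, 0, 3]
5.196

||v||₂ = √((-3)² + (3)² + (0)² + (3)²) = √27 = 5.196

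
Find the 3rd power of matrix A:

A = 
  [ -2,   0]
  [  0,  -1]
A² = A·A:
A²[1,1] = (-2)(-2) + (0)(0) = 4
A²[1,2] = (-2)(0) + (0)(-1) = 0
A²[2,1] = (0)(-2) + (-1)(0) = 0
A²[2,2] = (0)(0) + (-1)(-1) = 1
A² = 
  [  4,   0]
  [  0,   1]

A^3 = A^2·A:
A^3[1,1] = (4)(-2) + (0)(0) = -8
A^3[1,2] = (4)(0) + (0)(-1) = 0
A^3[2,1] = (0)(-2) + (1)(0) = 0
A^3[2,2] = (0)(0) + (1)(-1) = -1
A^3 = 
  [ -8,   0]
  [  0,  -1]

Therefore
A^3 = 
  [ -8,   0]
  [  0,  -1]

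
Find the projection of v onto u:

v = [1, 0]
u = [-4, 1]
proj_u(v) = [16/17, -4/17]

v·u = (1)(-4) + (0)(1) = -4
u·u = (-4)² + (1)² = 17
proj_u(v) = (v·u / u·u) × u = (-4/17) × u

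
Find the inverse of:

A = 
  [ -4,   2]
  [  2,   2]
det(A) = (-4)(2) - (2)(2) = -12
For a 2×2 matrix, A⁻¹ = (1/det(A)) · [[d, -b], [-c, a]]
    = (-1/12) · [[2, -2], [-2, -4]]

A⁻¹ = 
  [-1/6,  1/6]
  [ 1/6,  1/3]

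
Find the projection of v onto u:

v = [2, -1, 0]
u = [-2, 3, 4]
proj_u(v) = [14/29, -21/29, -28/29]

v·u = (2)(-2) + (-1)(3) + (0)(4) = -7
u·u = (-2)² + (3)² + (4)² = 29
proj_u(v) = (v·u / u·u) × u = (-7/29) × u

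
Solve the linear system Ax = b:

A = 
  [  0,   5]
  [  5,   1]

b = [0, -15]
x = [-3, 0]

Row reduce the augmented matrix [A|b]:
Swap R1 ↔ R2
REF = 
  [  5,   1, -15]
  [  0,   5,   0]

Back-substitution:
x₂ = 0 / 5 = 0
x₁ = (-15 - (1)(0)) / 5 = -3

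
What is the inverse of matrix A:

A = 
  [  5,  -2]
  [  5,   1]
det(A) = (5)(1) - (-2)(5) = 15
For a 2×2 matrix, A⁻¹ = (1/det(A)) · [[d, -b], [-c, a]]
    = (1/15) · [[1, 2], [-5, 5]]

A⁻¹ = 
  [1/15, 2/15]
  [-1/3,  1/3]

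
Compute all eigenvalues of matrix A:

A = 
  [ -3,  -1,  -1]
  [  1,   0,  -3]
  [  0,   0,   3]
λ = 3, (-3 + √5)/2, (-3 - √5)/2  (≈ 3, -0.382, -2.618)

Characteristic polynomial: det(λI - A) = λ³ - 8λ - 3
Testing integer divisors of the constant term: p(3) = 0, so (λ - 3) is a factor:
p(λ) = (λ - 3)(λ² + 3λ + 1)
λ² + 3λ + 1 = 0  ⇒  λ = (-3 ± √((3)² - 4·(1)))/2 = (-3 ± √(5))/2
  = (-3 + √5)/2,  (-3 - √5)/2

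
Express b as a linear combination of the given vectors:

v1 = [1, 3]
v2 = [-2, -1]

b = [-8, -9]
c1 = -2, c2 = 3

b = -2·v1 + 3·v2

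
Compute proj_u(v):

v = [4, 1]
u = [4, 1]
v·u = (4)(4) + (1)(1) = 17
u·u = (4)² + (1)² = 17
proj_u(v) = (v·u / u·u) × u = (17/17) × u = (1) × u

proj_u(v) = [4, 1]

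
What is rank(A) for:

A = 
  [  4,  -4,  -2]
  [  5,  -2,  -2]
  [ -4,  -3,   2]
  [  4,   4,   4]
rank(A) = 3

Row reduce:
R2 → R2 - (5/4)·R1
R3 → R3 + (1)·R1
R4 → R4 - (1)·R1
R3 → R3 + (7/3)·R2
R4 → R4 - (8/3)·R2
R4 → R4 - (4)·R3
REF = 
  [  4,  -4,  -2]
  [  0,   3, 1/2]
  [  0,   0, 7/6]
  [  0,   0,   0]
Pivot columns: 1, 2, 3 → 3 pivots.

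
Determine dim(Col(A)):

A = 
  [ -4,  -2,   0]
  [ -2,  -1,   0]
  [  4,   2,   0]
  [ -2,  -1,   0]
dim(Col(A)) = 1

Row reduce:
R2 → R2 - (1/2)·R1
R3 → R3 + (1)·R1
R4 → R4 - (1/2)·R1
REF = 
  [ -4,  -2,   0]
  [  0,   0,   0]
  [  0,   0,   0]
  [  0,   0,   0]
Pivot columns: 1 → 1 pivot.
dim(Col(A)) = number of pivot columns = 1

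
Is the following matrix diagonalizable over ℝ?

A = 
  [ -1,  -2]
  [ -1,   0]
Yes

tr(A) = -1, det(A) = -2
Characteristic polynomial: λ² - tr(A)λ + det(A) = λ² + λ - 2
λ² + λ - 2 = (λ + 2)(λ - 1)
Eigenvalues: 1, -2
λ=-2: alg. mult. = 1, geom. mult. = 2 - rank(A - (-2)I) = 2 - 1 = 1
λ=1: alg. mult. = 1, geom. mult. = 2 - rank(A - (1)I) = 2 - 1 = 1
Sum of geometric multiplicities equals n, so A has n independent eigenvectors.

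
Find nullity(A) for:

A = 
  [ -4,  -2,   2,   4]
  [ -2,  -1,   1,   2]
nullity(A) = 3

Row reduce:
R2 → R2 - (1/2)·R1
REF = 
  [ -4,  -2,   2,   4]
  [  0,   0,   0,   0]
Pivot columns: 1 → 1 pivot.
rank(A) = 1, so nullity(A) = 4 - 1 = 3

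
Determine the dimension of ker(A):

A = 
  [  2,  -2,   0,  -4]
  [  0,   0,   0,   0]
nullity(A) = 3

Row reduce:
(no row operations needed)
REF = 
  [  2,  -2,   0,  -4]
  [  0,   0,   0,   0]
Pivot columns: 1 → 1 pivot.
rank(A) = 1, so nullity(A) = 4 - 1 = 3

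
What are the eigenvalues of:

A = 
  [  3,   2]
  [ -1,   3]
λ = 3 + i√2, 3 - i√2  (≈ 3 + 1.414i, 3 - 1.414i)

tr(A) = 6, det(A) = 11
Characteristic polynomial: λ² - tr(A)λ + det(A) = λ² - 6λ + 11
λ² - 6λ + 11 = 0  ⇒  λ = (6 ± √((-6)² - 4·(11)))/2 = (6 ± √(-8))/2
  = 3 + i√2,  3 - i√2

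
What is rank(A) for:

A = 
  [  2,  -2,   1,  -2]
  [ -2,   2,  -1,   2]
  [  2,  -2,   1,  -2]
Row reduce:
R2 → R2 + (1)·R1
R3 → R3 - (1)·R1
REF = 
  [  2,  -2,   1,  -2]
  [  0,   0,   0,   0]
  [  0,   0,   0,   0]
Pivot columns: 1 → 1 pivot.

rank(A) = 1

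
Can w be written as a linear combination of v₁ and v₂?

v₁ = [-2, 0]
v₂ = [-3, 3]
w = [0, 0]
Yes

Form the augmented matrix and row-reduce:
[v₁|v₂|w] = 
  [ -2,  -3,   0]
  [  0,   3,   0]
(already in echelon form — no row operations needed)

No row of the form [0 0 | nonzero], so the system is consistent. Back-substitution gives c₁ = 0, c₂ = 0: w = (0)·v₁ + (0)·v₂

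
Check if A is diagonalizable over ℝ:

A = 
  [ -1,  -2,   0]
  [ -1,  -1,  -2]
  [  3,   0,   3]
No

Characteristic polynomial: det(λI - A) = λ³ - λ² - 7λ - 9
By the rational root theorem any rational root is an integer dividing 9; none of those is a root, so p(λ) has no rational roots and hence (being an irreducible cubic) no repeated roots.
Discriminant of the cubic: Δ = -1936
Δ < 0 ⇒ one real eigenvalue and a complex-conjugate pair: λ ≈ 3.62, -1.31 + 0.8773i, -1.31 - 0.8773i
Has complex eigenvalues (not diagonalizable over ℝ).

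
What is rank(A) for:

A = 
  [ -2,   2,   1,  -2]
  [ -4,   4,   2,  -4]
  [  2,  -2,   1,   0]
rank(A) = 2

Row reduce:
R2 → R2 - (2)·R1
R3 → R3 + (1)·R1
Swap R2 ↔ R3
REF = 
  [ -2,   2,   1,  -2]
  [  0,   0,   2,  -2]
  [  0,   0,   0,   0]
Pivot columns: 1, 3 → 2 pivots.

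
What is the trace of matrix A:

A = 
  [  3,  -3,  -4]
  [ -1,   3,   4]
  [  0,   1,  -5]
1

tr(A) = 3 + 3 + -5 = 1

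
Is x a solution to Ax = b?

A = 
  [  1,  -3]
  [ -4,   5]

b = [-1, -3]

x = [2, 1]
Yes

Ax = [-1, -3] = b ✓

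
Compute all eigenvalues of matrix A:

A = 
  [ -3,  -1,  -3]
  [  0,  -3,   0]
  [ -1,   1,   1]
Characteristic polynomial: det(λI - A) = λ³ + 5λ² - 18
Testing integer divisors of the constant term: p(-3) = 0, so (λ + 3) is a factor:
p(λ) = (λ + 3)(λ² + 2λ - 6)
λ² + 2λ - 6 = 0  ⇒  λ = (-2 ± √((2)² - 4·(-6)))/2 = (-2 ± √(28))/2
  = -1 + √7,  -1 - √7

λ = -3, -1 + √7, -1 - √7  (≈ -3, 1.646, -3.646)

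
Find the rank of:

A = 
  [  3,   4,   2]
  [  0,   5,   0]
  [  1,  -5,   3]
rank(A) = 3

Row reduce:
R3 → R3 - (1/3)·R1
R3 → R3 + (19/15)·R2
REF = 
  [  3,   4,   2]
  [  0,   5,   0]
  [  0,   0, 7/3]
Pivot columns: 1, 2, 3 → 3 pivots.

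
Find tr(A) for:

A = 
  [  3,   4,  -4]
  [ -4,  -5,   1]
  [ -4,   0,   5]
3

tr(A) = 3 + -5 + 5 = 3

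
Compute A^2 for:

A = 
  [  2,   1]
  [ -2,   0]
A² = A·A:
A²[1,1] = (2)(2) + (1)(-2) = 2
A²[1,2] = (2)(1) + (1)(0) = 2
A²[2,1] = (-2)(2) + (0)(-2) = -4
A²[2,2] = (-2)(1) + (0)(0) = -2
A² = 
  [  2,   2]
  [ -4,  -2]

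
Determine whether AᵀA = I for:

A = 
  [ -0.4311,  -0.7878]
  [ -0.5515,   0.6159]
No

AᵀA = 
  [  0.4900,   0]
  [  0,   1]
≠ I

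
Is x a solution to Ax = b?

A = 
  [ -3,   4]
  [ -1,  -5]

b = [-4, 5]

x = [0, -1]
Yes

Ax = [-4, 5] = b ✓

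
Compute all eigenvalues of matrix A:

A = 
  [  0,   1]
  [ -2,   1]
λ = (1 + i√7)/2, (1 - i√7)/2  (≈ 0.5 + 1.323i, 0.5 - 1.323i)

tr(A) = 1, det(A) = 2
Characteristic polynomial: λ² - tr(A)λ + det(A) = λ² - λ + 2
λ² - λ + 2 = 0  ⇒  λ = (1 ± √((-1)² - 4·(2)))/2 = (1 ± √(-7))/2
  = (1 + i√7)/2,  (1 - i√7)/2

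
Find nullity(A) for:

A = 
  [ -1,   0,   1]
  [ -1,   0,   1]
nullity(A) = 2

Row reduce:
R2 → R2 - (1)·R1
REF = 
  [ -1,   0,   1]
  [  0,   0,   0]
Pivot columns: 1 → 1 pivot.
rank(A) = 1, so nullity(A) = 3 - 1 = 2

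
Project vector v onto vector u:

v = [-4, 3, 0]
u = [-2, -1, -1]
v·u = (-4)(-2) + (3)(-1) + (0)(-1) = 5
u·u = (-2)² + (-1)² + (-1)² = 6
proj_u(v) = (v·u / u·u) × u = (5/6) × u

proj_u(v) = [-5/3, -5/6, -5/6]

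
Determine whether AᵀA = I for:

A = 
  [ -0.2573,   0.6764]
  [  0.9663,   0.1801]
No

AᵀA = 
  [  0.9999,   0]
  [  0,   0.4900]
≠ I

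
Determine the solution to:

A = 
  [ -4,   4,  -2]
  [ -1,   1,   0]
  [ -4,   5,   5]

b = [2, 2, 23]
Row reduce the augmented matrix [A|b]:
R2 → R2 - (1/4)·R1
R3 → R3 - (1)·R1
Swap R2 ↔ R3
REF = 
  [ -4,   4,  -2,   2]
  [  0,   1,   7,  21]
  [  0,   0, 1/2, 3/2]

Back-substitution:
x₃ = (3/2) / (1/2) = 3
x₂ = (21 - (7)(3)) / 1 = 0
x₁ = (2 - (4)(0) - (-2)(3)) / (-4) = -2

x = [-2, 0, 3]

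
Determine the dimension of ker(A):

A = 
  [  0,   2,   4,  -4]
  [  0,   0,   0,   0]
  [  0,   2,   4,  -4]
nullity(A) = 3

Row reduce:
R3 → R3 - (1)·R1
REF = 
  [  0,   2,   4,  -4]
  [  0,   0,   0,   0]
  [  0,   0,   0,   0]
Pivot columns: 2 → 1 pivot.
rank(A) = 1, so nullity(A) = 4 - 1 = 3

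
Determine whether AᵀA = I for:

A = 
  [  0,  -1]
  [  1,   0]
Yes

AᵀA = 
  [  1,   0]
  [  0,   1]
= I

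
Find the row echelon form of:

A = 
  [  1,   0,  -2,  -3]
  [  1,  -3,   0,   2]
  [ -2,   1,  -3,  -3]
Row operations:
R2 → R2 - (1)·R1
R3 → R3 + (2)·R1
R3 → R3 + (1/3)·R2

Resulting echelon form:
REF = 
  [    1,     0,    -2,    -3]
  [    0,    -3,     2,     5]
  [    0,     0, -19/3, -22/3]

Rank = 3 (number of non-zero pivot rows).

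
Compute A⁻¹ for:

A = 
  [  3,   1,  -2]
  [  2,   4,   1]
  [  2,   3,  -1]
det(A) = (3)·((4)(-1) - (1)(3)) - (1)·((2)(-1) - (1)(2)) + (-2)·((2)(3) - (4)(2))
  = (3)(-7) - (1)(-4) + (-2)(-2)
  = -13
det(A) = -13 ≠ 0, so A is invertible.

Cofactors Cᵢⱼ = (-1)ⁱ⁺ʲ·Mᵢⱼ:
C = 
  [ -7,   4,  -2]
  [ -5,   1,  -7]
  [  9,  -7,  10]

adj(A) = Cᵀ:
adj(A) = 
  [ -7,  -5,   9]
  [  4,   1,  -7]
  [ -2,  -7,  10]

A⁻¹ = (-1/13) · adj(A):
A⁻¹ = 
  [  7/13,   5/13,  -9/13]
  [ -4/13,  -1/13,   7/13]
  [  2/13,   7/13, -10/13]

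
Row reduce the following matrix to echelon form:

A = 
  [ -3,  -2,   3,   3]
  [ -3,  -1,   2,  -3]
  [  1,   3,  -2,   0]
Row operations:
R2 → R2 - (1)·R1
R3 → R3 + (1/3)·R1
R3 → R3 - (7/3)·R2

Resulting echelon form:
REF = 
  [ -3,  -2,   3,   3]
  [  0,   1,  -1,  -6]
  [  0,   0, 4/3,  15]

Rank = 3 (number of non-zero pivot rows).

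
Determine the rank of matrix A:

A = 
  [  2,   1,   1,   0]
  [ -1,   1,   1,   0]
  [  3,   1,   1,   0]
Row reduce:
R2 → R2 + (1/2)·R1
R3 → R3 - (3/2)·R1
R3 → R3 + (1/3)·R2
REF = 
  [  2,   1,   1,   0]
  [  0, 3/2, 3/2,   0]
  [  0,   0,   0,   0]
Pivot columns: 1, 2 → 2 pivots.

rank(A) = 2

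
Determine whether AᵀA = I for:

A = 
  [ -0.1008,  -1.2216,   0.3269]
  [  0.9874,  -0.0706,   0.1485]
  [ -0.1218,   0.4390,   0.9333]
No

AᵀA = 
  [  1,   0,   0]
  [  0,   1.6900,  -0.0001]
  [  0,  -0.0001,   1]
≠ I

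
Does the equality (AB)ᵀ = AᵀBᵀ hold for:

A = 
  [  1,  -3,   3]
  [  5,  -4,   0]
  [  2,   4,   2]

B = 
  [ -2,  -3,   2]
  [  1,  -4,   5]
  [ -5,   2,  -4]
No

(AB)ᵀ = 
  [-20, -14, -10]
  [ 15,   1, -18]
  [-25, -10,  16]

AᵀBᵀ = 
  [-13,  -9,  -3]
  [ 26,  33,  -9]
  [ -2,  13, -23]

The two matrices differ, so (AB)ᵀ ≠ AᵀBᵀ in general. The correct identity is (AB)ᵀ = BᵀAᵀ.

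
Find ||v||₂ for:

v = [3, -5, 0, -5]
7.681

||v||₂ = √((3)² + (-5)² + (0)² + (-5)²) = √59 = 7.681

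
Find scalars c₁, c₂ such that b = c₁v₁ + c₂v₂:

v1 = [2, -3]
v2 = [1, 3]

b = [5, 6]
c1 = 1, c2 = 3

b = 1·v1 + 3·v2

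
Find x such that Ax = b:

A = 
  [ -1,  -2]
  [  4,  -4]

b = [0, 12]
Row reduce the augmented matrix [A|b]:
R2 → R2 + (4)·R1
REF = 
  [ -1,  -2,   0]
  [  0, -12,  12]

Back-substitution:
x₂ = 12 / (-12) = -1
x₁ = (0 - (-2)(-1)) / (-1) = 2

x = [2, -1]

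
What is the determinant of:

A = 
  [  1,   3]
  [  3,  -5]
For a 2×2 matrix, det = ad - bc = (1)(-5) - (3)(3) = -14

det(A) = -14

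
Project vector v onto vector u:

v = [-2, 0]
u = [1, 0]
v·u = (-2)(1) + (0)(0) = -2
u·u = (1)² + (0)² = 1
proj_u(v) = (v·u / u·u) × u = (-2/1) × u = (-2) × u

proj_u(v) = [-2, 0]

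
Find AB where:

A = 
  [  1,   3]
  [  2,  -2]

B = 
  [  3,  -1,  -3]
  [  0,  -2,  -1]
A is 2×2 and B is 2×3, so AB is 2×3. Each entry is (row of A)·(column of B):
AB[1,1] = (1)(3) + (3)(0) = 3
AB[1,2] = (1)(-1) + (3)(-2) = -7
AB[1,3] = (1)(-3) + (3)(-1) = -6
AB[2,1] = (2)(3) + (-2)(0) = 6
AB[2,2] = (2)(-1) + (-2)(-2) = 2
AB[2,3] = (2)(-3) + (-2)(-1) = -4

AB = 
  [  3,  -7,  -6]
  [  6,   2,  -4]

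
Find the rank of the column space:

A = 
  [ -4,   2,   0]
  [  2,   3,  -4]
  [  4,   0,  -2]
Row reduce:
R2 → R2 + (1/2)·R1
R3 → R3 + (1)·R1
R3 → R3 - (1/2)·R2
REF = 
  [ -4,   2,   0]
  [  0,   4,  -4]
  [  0,   0,   0]
Pivot columns: 1, 2 → 2 pivots.
dim(Col(A)) = number of pivot columns = 2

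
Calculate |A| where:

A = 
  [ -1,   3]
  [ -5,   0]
For a 2×2 matrix, det = ad - bc = (-1)(0) - (3)(-5) = 15

det(A) = 15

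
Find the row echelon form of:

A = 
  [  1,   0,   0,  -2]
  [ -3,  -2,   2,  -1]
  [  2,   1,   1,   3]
Row operations:
R2 → R2 + (3)·R1
R3 → R3 - (2)·R1
R3 → R3 + (1/2)·R2

Resulting echelon form:
REF = 
  [  1,   0,   0,  -2]
  [  0,  -2,   2,  -7]
  [  0,   0,   2, 7/2]

Rank = 3 (number of non-zero pivot rows).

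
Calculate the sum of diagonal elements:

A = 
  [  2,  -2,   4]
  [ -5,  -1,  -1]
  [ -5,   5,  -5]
-4

tr(A) = 2 + -1 + -5 = -4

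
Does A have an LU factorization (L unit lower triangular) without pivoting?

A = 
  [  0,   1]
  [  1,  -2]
No.
A[1,1] = 0 but A[2,1] = 1 ≠ 0. Any LU with L unit lower triangular has (LU)[1,1] = U[1,1] and (LU)[2,1] = L[2,1]·U[1,1]; matching A forces U[1,1] = 0, which then forces (LU)[2,1] = 0 ≠ 1. A row swap (pivoting) is required.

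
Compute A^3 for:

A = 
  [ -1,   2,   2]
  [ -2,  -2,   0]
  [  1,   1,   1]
A² = A·A:
A²[1,1] = (-1)(-1) + (2)(-2) + (2)(1) = -1
A²[1,2] = (-1)(2) + (2)(-2) + (2)(1) = -4
A²[1,3] = (-1)(2) + (2)(0) + (2)(1) = 0
A²[2,1] = (-2)(-1) + (-2)(-2) + (0)(1) = 6
A²[2,2] = (-2)(2) + (-2)(-2) + (0)(1) = 0
A²[2,3] = (-2)(2) + (-2)(0) + (0)(1) = -4
A²[3,1] = (1)(-1) + (1)(-2) + (1)(1) = -2
A²[3,2] = (1)(2) + (1)(-2) + (1)(1) = 1
A²[3,3] = (1)(2) + (1)(0) + (1)(1) = 3
A² = 
  [ -1,  -4,   0]
  [  6,   0,  -4]
  [ -2,   1,   3]

A^3 = A^2·A:
A^3[1,1] = (-1)(-1) + (-4)(-2) + (0)(1) = 9
A^3[1,2] = (-1)(2) + (-4)(-2) + (0)(1) = 6
A^3[1,3] = (-1)(2) + (-4)(0) + (0)(1) = -2
A^3[2,1] = (6)(-1) + (0)(-2) + (-4)(1) = -10
A^3[2,2] = (6)(2) + (0)(-2) + (-4)(1) = 8
A^3[2,3] = (6)(2) + (0)(0) + (-4)(1) = 8
A^3[3,1] = (-2)(-1) + (1)(-2) + (3)(1) = 3
A^3[3,2] = (-2)(2) + (1)(-2) + (3)(1) = -3
A^3[3,3] = (-2)(2) + (1)(0) + (3)(1) = -1
A^3 = 
  [  9,   6,  -2]
  [-10,   8,   8]
  [  3,  -3,  -1]

Therefore
A^3 = 
  [  9,   6,  -2]
  [-10,   8,   8]
  [  3,  -3,  -1]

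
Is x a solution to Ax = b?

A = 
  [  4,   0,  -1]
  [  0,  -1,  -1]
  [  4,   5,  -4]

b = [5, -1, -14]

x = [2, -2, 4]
No

Ax = [4, -2, -18] ≠ b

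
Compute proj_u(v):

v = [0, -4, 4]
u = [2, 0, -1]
v·u = (0)(2) + (-4)(0) + (4)(-1) = -4
u·u = (2)² + (0)² + (-1)² = 5
proj_u(v) = (v·u / u·u) × u = (-4/5) × u

proj_u(v) = [-8/5, 0, 4/5]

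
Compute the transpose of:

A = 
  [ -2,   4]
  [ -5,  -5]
Aᵀ = 
  [ -2,  -5]
  [  4,  -5]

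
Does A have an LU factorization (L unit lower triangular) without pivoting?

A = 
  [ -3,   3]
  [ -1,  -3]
Yes.
A[1,1] = -3 ≠ 0, so Gaussian elimination proceeds without a row swap: multiplier ℓ₂₁ = (-1)/(-3) = 1/3, and U[2,2] = -3 - (1/3)(3) = -4.
L = 
  [  1,   0]
  [1/3,   1]
U = 
  [ -3,   3]
  [  0,  -4]
Check row 2 of LU: [(1/3)(-3), (1/3)(3) + (-4)] = [-1, -3] = row 2 of A ✓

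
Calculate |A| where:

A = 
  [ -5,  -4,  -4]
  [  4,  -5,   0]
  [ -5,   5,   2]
Cofactor expansion along row 1:
det(A) = (-5)·((-5)(2) - (0)(5)) - (-4)·((4)(2) - (0)(-5)) + (-4)·((4)(5) - (-5)(-5))
  = (-5)(-10) - (-4)(8) + (-4)(-5)
  = 102

det(A) = 102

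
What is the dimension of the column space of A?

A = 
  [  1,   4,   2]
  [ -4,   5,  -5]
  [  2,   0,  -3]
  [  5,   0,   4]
Row reduce:
R2 → R2 + (4)·R1
R3 → R3 - (2)·R1
R4 → R4 - (5)·R1
R3 → R3 + (8/21)·R2
R4 → R4 + (20/21)·R2
R4 → R4 - (22/41)·R3
REF = 
  [    1,     4,     2]
  [    0,    21,     3]
  [    0,     0, -41/7]
  [    0,     0,     0]
Pivot columns: 1, 2, 3 → 3 pivots.
dim(Col(A)) = number of pivot columns = 3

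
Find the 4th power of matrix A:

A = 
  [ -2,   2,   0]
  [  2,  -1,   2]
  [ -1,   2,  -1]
A² = A·A:
A²[1,1] = (-2)(-2) + (2)(2) + (0)(-1) = 8
A²[1,2] = (-2)(2) + (2)(-1) + (0)(2) = -6
A²[1,3] = (-2)(0) + (2)(2) + (0)(-1) = 4
A²[2,1] = (2)(-2) + (-1)(2) + (2)(-1) = -8
A²[2,2] = (2)(2) + (-1)(-1) + (2)(2) = 9
A²[2,3] = (2)(0) + (-1)(2) + (2)(-1) = -4
A²[3,1] = (-1)(-2) + (2)(2) + (-1)(-1) = 7
A²[3,2] = (-1)(2) + (2)(-1) + (-1)(2) = -6
A²[3,3] = (-1)(0) + (2)(2) + (-1)(-1) = 5
A² = 
  [  8,  -6,   4]
  [ -8,   9,  -4]
  [  7,  -6,   5]

A^3 = A^2·A:
A^3[1,1] = (8)(-2) + (-6)(2) + (4)(-1) = -32
A^3[1,2] = (8)(2) + (-6)(-1) + (4)(2) = 30
A^3[1,3] = (8)(0) + (-6)(2) + (4)(-1) = -16
A^3[2,1] = (-8)(-2) + (9)(2) + (-4)(-1) = 38
A^3[2,2] = (-8)(2) + (9)(-1) + (-4)(2) = -33
A^3[2,3] = (-8)(0) + (9)(2) + (-4)(-1) = 22
A^3[3,1] = (7)(-2) + (-6)(2) + (5)(-1) = -31
A^3[3,2] = (7)(2) + (-6)(-1) + (5)(2) = 30
A^3[3,3] = (7)(0) + (-6)(2) + (5)(-1) = -17
A^3 = 
  [-32,  30, -16]
  [ 38, -33,  22]
  [-31,  30, -17]

A^4 = A^3·A:
A^4[1,1] = (-32)(-2) + (30)(2) + (-16)(-1) = 140
A^4[1,2] = (-32)(2) + (30)(-1) + (-16)(2) = -126
A^4[1,3] = (-32)(0) + (30)(2) + (-16)(-1) = 76
A^4[2,1] = (38)(-2) + (-33)(2) + (22)(-1) = -164
A^4[2,2] = (38)(2) + (-33)(-1) + (22)(2) = 153
A^4[2,3] = (38)(0) + (-33)(2) + (22)(-1) = -88
A^4[3,1] = (-31)(-2) + (30)(2) + (-17)(-1) = 139
A^4[3,2] = (-31)(2) + (30)(-1) + (-17)(2) = -126
A^4[3,3] = (-31)(0) + (30)(2) + (-17)(-1) = 77
A^4 = 
  [140, -126,  76]
  [-164, 153, -88]
  [139, -126,  77]

Therefore
A^4 = 
  [140, -126,  76]
  [-164, 153, -88]
  [139, -126,  77]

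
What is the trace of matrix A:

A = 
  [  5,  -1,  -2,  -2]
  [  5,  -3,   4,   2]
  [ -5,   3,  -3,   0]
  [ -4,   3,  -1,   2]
1

tr(A) = 5 + -3 + -3 + 2 = 1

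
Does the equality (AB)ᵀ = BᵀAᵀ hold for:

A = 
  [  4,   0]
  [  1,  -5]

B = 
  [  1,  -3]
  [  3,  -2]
Yes

(AB)ᵀ = 
  [  4, -14]
  [-12,   7]

BᵀAᵀ = 
  [  4, -14]
  [-12,   7]

Both sides are equal — this is the standard identity (AB)ᵀ = BᵀAᵀ, which holds for all A, B.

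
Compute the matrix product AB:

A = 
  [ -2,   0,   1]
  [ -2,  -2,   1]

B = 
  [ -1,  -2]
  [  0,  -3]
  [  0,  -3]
AB = 
  [  2,   1]
  [  2,   7]

A is 2×3 and B is 3×2, so AB is 2×2. Each entry is (row of A)·(column of B):
AB[1,1] = (-2)(-1) + (0)(0) + (1)(0) = 2
AB[1,2] = (-2)(-2) + (0)(-3) + (1)(-3) = 1
AB[2,1] = (-2)(-1) + (-2)(0) + (1)(0) = 2
AB[2,2] = (-2)(-2) + (-2)(-3) + (1)(-3) = 7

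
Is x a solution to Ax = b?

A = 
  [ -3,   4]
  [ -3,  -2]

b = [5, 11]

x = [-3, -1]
Yes

Ax = [5, 11] = b ✓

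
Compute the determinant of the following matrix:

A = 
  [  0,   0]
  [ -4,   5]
0

For a 2×2 matrix, det = ad - bc = (0)(5) - (0)(-4) = 0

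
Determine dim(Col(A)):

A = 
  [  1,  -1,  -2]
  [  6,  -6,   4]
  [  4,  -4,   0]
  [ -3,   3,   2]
dim(Col(A)) = 2

Row reduce:
R2 → R2 - (6)·R1
R3 → R3 - (4)·R1
R4 → R4 + (3)·R1
R3 → R3 - (1/2)·R2
R4 → R4 + (1/4)·R2
REF = 
  [  1,  -1,  -2]
  [  0,   0,  16]
  [  0,   0,   0]
  [  0,   0,   0]
Pivot columns: 1, 3 → 2 pivots.
dim(Col(A)) = number of pivot columns = 2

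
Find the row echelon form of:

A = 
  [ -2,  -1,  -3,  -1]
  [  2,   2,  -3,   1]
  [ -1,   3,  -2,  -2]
Row operations:
R2 → R2 + (1)·R1
R3 → R3 - (1/2)·R1
R3 → R3 - (7/2)·R2

Resulting echelon form:
REF = 
  [  -2,   -1,   -3,   -1]
  [   0,    1,   -6,    0]
  [   0,    0, 41/2, -3/2]

Rank = 3 (number of non-zero pivot rows).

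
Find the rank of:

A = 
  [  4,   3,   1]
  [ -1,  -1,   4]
Row reduce:
R2 → R2 + (1/4)·R1
REF = 
  [   4,    3,    1]
  [   0, -1/4, 17/4]
Pivot columns: 1, 2 → 2 pivots.

rank(A) = 2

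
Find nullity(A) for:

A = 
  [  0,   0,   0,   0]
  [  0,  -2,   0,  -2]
nullity(A) = 3

Row reduce:
Swap R1 ↔ R2
REF = 
  [  0,  -2,   0,  -2]
  [  0,   0,   0,   0]
Pivot columns: 2 → 1 pivot.
rank(A) = 1, so nullity(A) = 4 - 1 = 3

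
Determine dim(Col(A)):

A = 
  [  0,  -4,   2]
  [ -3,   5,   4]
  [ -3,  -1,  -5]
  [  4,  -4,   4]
dim(Col(A)) = 3

Row reduce:
Swap R1 ↔ R2
R3 → R3 - (1)·R1
R4 → R4 + (4/3)·R1
R3 → R3 - (3/2)·R2
R4 → R4 + (2/3)·R2
R4 → R4 + (8/9)·R3
REF = 
  [ -3,   5,   4]
  [  0,  -4,   2]
  [  0,   0, -12]
  [  0,   0,   0]
Pivot columns: 1, 2, 3 → 3 pivots.
dim(Col(A)) = number of pivot columns = 3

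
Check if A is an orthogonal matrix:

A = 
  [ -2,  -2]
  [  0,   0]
No

AᵀA = 
  [  4,   4]
  [  4,   4]
≠ I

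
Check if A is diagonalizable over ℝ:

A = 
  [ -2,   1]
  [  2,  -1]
Yes

tr(A) = -3, det(A) = 0
Characteristic polynomial: λ² - tr(A)λ + det(A) = λ² + 3λ
λ² + 3λ = λ(λ + 3)
Eigenvalues: 0, -3
λ=-3: alg. mult. = 1, geom. mult. = 2 - rank(A - (-3)I) = 2 - 1 = 1
λ=0: alg. mult. = 1, geom. mult. = 2 - rank(A - (0)I) = 2 - 1 = 1
Sum of geometric multiplicities equals n, so A has n independent eigenvectors.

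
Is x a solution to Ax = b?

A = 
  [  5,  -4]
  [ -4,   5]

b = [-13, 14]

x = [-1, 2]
Yes

Ax = [-13, 14] = b ✓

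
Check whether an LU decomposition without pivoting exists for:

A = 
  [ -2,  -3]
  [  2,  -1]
Yes.
A[1,1] = -2 ≠ 0, so Gaussian elimination proceeds without a row swap: multiplier ℓ₂₁ = (2)/(-2) = -1, and U[2,2] = -1 - (-1)(-3) = -4.
L = 
  [  1,   0]
  [ -1,   1]
U = 
  [ -2,  -3]
  [  0,  -4]
Check row 2 of LU: [(-1)(-2), (-1)(-3) + (-4)] = [2, -1] = row 2 of A ✓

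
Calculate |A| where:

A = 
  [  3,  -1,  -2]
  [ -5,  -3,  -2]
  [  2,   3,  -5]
110

Cofactor expansion along row 1:
det(A) = (3)·((-3)(-5) - (-2)(3)) - (-1)·((-5)(-5) - (-2)(2)) + (-2)·((-5)(3) - (-3)(2))
  = (3)(21) - (-1)(29) + (-2)(-9)
  = 110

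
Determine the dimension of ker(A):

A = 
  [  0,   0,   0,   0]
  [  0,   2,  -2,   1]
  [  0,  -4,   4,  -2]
nullity(A) = 3

Row reduce:
Swap R1 ↔ R2
R3 → R3 + (2)·R1
REF = 
  [  0,   2,  -2,   1]
  [  0,   0,   0,   0]
  [  0,   0,   0,   0]
Pivot columns: 2 → 1 pivot.
rank(A) = 1, so nullity(A) = 4 - 1 = 3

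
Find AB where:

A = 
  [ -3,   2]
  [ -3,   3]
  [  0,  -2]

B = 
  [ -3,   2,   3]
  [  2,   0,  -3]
AB = 
  [ 13,  -6, -15]
  [ 15,  -6, -18]
  [ -4,   0,   6]

A is 3×2 and B is 2×3, so AB is 3×3. Each entry is (row of A)·(column of B):
AB[1,1] = (-3)(-3) + (2)(2) = 13
AB[1,2] = (-3)(2) + (2)(0) = -6
AB[1,3] = (-3)(3) + (2)(-3) = -15
AB[2,1] = (-3)(-3) + (3)(2) = 15
AB[2,2] = (-3)(2) + (3)(0) = -6
AB[2,3] = (-3)(3) + (3)(-3) = -18
AB[3,1] = (0)(-3) + (-2)(2) = -4
AB[3,2] = (0)(2) + (-2)(0) = 0
AB[3,3] = (0)(3) + (-2)(-3) = 6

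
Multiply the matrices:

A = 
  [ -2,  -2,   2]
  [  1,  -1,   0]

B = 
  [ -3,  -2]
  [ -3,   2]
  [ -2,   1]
AB = 
  [  8,   2]
  [  0,  -4]

A is 2×3 and B is 3×2, so AB is 2×2. Each entry is (row of A)·(column of B):
AB[1,1] = (-2)(-3) + (-2)(-3) + (2)(-2) = 8
AB[1,2] = (-2)(-2) + (-2)(2) + (2)(1) = 2
AB[2,1] = (1)(-3) + (-1)(-3) + (0)(-2) = 0
AB[2,2] = (1)(-2) + (-1)(2) + (0)(1) = -4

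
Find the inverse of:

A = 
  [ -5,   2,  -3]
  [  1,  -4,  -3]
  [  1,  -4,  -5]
det(A) = (-5)·((-4)(-5) - (-3)(-4)) - (2)·((1)(-5) - (-3)(1)) + (-3)·((1)(-4) - (-4)(1))
  = (-5)(8) - (2)(-2) + (-3)(0)
  = -36
det(A) = -36 ≠ 0, so A is invertible.

Cofactors Cᵢⱼ = (-1)ⁱ⁺ʲ·Mᵢⱼ:
C = 
  [  8,   2,   0]
  [ 22,  28, -18]
  [-18, -18,  18]

adj(A) = Cᵀ:
adj(A) = 
  [  8,  22, -18]
  [  2,  28, -18]
  [  0, -18,  18]

A⁻¹ = (-1/36) · adj(A):
A⁻¹ = 
  [  -2/9, -11/18,    1/2]
  [ -1/18,   -7/9,    1/2]
  [     0,    1/2,   -1/2]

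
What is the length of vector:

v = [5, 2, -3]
6.164

||v||₂ = √((5)² + (2)² + (-3)²) = √38 = 6.164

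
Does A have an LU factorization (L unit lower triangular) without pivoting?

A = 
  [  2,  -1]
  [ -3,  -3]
Yes.
A[1,1] = 2 ≠ 0, so Gaussian elimination proceeds without a row swap: multiplier ℓ₂₁ = (-3)/(2) = -3/2, and U[2,2] = -3 - (-3/2)(-1) = -9/2.
L = 
  [   1,    0]
  [-3/2,    1]
U = 
  [   2,   -1]
  [   0, -9/2]
Check row 2 of LU: [(-3/2)(2), (-3/2)(-1) + (-9/2)] = [-3, -3] = row 2 of A ✓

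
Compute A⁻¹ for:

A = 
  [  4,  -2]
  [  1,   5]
det(A) = (4)(5) - (-2)(1) = 22
For a 2×2 matrix, A⁻¹ = (1/det(A)) · [[d, -b], [-c, a]]
    = (1/22) · [[5, 2], [-1, 4]]

A⁻¹ = 
  [ 5/22,  1/11]
  [-1/22,  2/11]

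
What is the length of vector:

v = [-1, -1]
1.414

||v||₂ = √((-1)² + (-1)²) = √2 = 1.414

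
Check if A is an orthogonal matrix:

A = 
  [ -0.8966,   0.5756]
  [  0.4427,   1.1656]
No

AᵀA = 
  [  0.9999,  -0.0001]
  [ -0.0001,   1.6899]
≠ I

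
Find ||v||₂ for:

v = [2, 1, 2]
3

||v||₂ = √((2)² + (1)² + (2)²) = √9 = 3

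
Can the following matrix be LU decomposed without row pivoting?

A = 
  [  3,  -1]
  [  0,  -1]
Yes.
A[1,1] = 3 ≠ 0, so Gaussian elimination proceeds without a row swap: multiplier ℓ₂₁ = (0)/(3) = 0, and U[2,2] = -1 - (0)(-1) = -1.
L = 
  [  1,   0]
  [  0,   1]
U = 
  [  3,  -1]
  [  0,  -1]
Check row 2 of LU: [(0)(3), (0)(-1) + (-1)] = [0, -1] = row 2 of A ✓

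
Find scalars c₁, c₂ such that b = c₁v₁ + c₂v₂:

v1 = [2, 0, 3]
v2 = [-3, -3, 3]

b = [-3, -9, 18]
c1 = 3, c2 = 3

b = 3·v1 + 3·v2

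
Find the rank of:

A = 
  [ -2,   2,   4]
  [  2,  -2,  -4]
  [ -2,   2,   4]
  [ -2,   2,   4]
Row reduce:
R2 → R2 + (1)·R1
R3 → R3 - (1)·R1
R4 → R4 - (1)·R1
REF = 
  [ -2,   2,   4]
  [  0,   0,   0]
  [  0,   0,   0]
  [  0,   0,   0]
Pivot columns: 1 → 1 pivot.

rank(A) = 1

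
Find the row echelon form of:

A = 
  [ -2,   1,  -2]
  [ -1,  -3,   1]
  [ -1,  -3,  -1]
Row operations:
R2 → R2 - (1/2)·R1
R3 → R3 - (1/2)·R1
R3 → R3 - (1)·R2

Resulting echelon form:
REF = 
  [  -2,    1,   -2]
  [   0, -7/2,    2]
  [   0,    0,   -2]

Rank = 3 (number of non-zero pivot rows).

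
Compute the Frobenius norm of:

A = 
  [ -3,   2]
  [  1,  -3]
||A||_F = 4.796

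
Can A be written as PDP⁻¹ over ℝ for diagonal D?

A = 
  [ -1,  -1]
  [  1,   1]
No

tr(A) = 0, det(A) = 0
Characteristic polynomial: λ² - tr(A)λ + det(A) = λ²
λ² = λ²
Eigenvalues: 0, 0
λ=0: alg. mult. = 2, geom. mult. = 2 - rank(A - (0)I) = 2 - 1 = 1
Sum of geometric multiplicities = 1 < n = 2, so there aren't enough independent eigenvectors.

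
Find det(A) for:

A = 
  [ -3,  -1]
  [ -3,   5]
For a 2×2 matrix, det = ad - bc = (-3)(5) - (-1)(-3) = -18

det(A) = -18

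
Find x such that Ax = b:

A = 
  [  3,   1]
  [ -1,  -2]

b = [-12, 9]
Row reduce the augmented matrix [A|b]:
R2 → R2 + (1/3)·R1
REF = 
  [   3,    1,  -12]
  [   0, -5/3,    5]

Back-substitution:
x₂ = 5 / (-5/3) = -3
x₁ = (-12 - (1)(-3)) / 3 = -3

x = [-3, -3]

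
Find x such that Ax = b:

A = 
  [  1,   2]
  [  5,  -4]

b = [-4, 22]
x = [2, -3]

Row reduce the augmented matrix [A|b]:
R2 → R2 - (5)·R1
REF = 
  [  1,   2,  -4]
  [  0, -14,  42]

Back-substitution:
x₂ = 42 / (-14) = -3
x₁ = (-4 - (2)(-3)) / 1 = 2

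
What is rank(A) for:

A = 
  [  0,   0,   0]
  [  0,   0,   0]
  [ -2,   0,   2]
rank(A) = 1

Row reduce:
Swap R1 ↔ R3
REF = 
  [ -2,   0,   2]
  [  0,   0,   0]
  [  0,   0,   0]
Pivot columns: 1 → 1 pivot.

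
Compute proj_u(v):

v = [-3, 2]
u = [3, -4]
proj_u(v) = [-51/25, 68/25]

v·u = (-3)(3) + (2)(-4) = -17
u·u = (3)² + (-4)² = 25
proj_u(v) = (v·u / u·u) × u = (-17/25) × u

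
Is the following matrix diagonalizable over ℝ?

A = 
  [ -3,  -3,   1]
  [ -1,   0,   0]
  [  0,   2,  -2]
Yes

Characteristic polynomial: det(λI - A) = λ³ + 5λ² + 3λ - 4
Testing integer divisors of the constant term: p(-4) = 0, so (λ + 4) is a factor:
p(λ) = (λ + 4)(λ² + λ - 1)
λ² + λ - 1 = 0  ⇒  λ = (-1 ± √((1)² - 4·(-1)))/2 = (-1 ± √(5))/2
  = (-1 + √5)/2,  (-1 - √5)/2
Eigenvalues: -4, (-1 + √5)/2, (-1 - √5)/2  (≈ -4, 0.618, -1.618)
The two irrational eigenvalues are distinct (simple), so each has alg. mult. = geom. mult. = 1.
λ=-4: alg. mult. = 1, geom. mult. = 3 - rank(A - (-4)I) = 3 - 2 = 1
Sum of geometric multiplicities equals n, so A has n independent eigenvectors.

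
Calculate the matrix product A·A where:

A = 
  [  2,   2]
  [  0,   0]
A² = A·A:
A²[1,1] = (2)(2) + (2)(0) = 4
A²[1,2] = (2)(2) + (2)(0) = 4
A²[2,1] = (0)(2) + (0)(0) = 0
A²[2,2] = (0)(2) + (0)(0) = 0
A² = 
  [  4,   4]
  [  0,   0]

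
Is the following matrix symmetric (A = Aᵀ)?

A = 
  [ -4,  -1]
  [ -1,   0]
Yes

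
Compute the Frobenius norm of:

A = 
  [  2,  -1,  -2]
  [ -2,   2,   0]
||A||_F = 4.123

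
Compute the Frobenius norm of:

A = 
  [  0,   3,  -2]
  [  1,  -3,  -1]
||A||_F = 4.899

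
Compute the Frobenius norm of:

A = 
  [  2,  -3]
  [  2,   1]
||A||_F = 4.243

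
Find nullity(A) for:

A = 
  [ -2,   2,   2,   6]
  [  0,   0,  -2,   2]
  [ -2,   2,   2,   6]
nullity(A) = 2

Row reduce:
R3 → R3 - (1)·R1
REF = 
  [ -2,   2,   2,   6]
  [  0,   0,  -2,   2]
  [  0,   0,   0,   0]
Pivot columns: 1, 3 → 2 pivots.
rank(A) = 2, so nullity(A) = 4 - 2 = 2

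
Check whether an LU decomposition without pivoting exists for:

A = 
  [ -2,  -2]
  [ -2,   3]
Yes.
A[1,1] = -2 ≠ 0, so Gaussian elimination proceeds without a row swap: multiplier ℓ₂₁ = (-2)/(-2) = 1, and U[2,2] = 3 - (1)(-2) = 5.
L = 
  [  1,   0]
  [  1,   1]
U = 
  [ -2,  -2]
  [  0,   5]
Check row 2 of LU: [(1)(-2), (1)(-2) + 5] = [-2, 3] = row 2 of A ✓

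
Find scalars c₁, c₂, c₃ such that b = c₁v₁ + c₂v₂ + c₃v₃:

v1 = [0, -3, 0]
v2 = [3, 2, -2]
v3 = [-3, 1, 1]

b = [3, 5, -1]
c1 = -2, c2 = 0, c3 = -1

b = -2·v1 + 0·v2 + -1·v3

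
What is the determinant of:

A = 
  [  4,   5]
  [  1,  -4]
For a 2×2 matrix, det = ad - bc = (4)(-4) - (5)(1) = -21

det(A) = -21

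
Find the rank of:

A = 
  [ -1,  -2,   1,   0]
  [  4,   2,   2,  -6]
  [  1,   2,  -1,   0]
rank(A) = 2

Row reduce:
R2 → R2 + (4)·R1
R3 → R3 + (1)·R1
REF = 
  [ -1,  -2,   1,   0]
  [  0,  -6,   6,  -6]
  [  0,   0,   0,   0]
Pivot columns: 1, 2 → 2 pivots.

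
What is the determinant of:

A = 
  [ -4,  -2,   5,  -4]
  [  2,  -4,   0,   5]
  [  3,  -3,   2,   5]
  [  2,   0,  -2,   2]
Cofactor expansion along row 1: det(A) = a₁₁M₁₁ - a₁₂M₁₂ + a₁₃M₁₃ - a₁₄M₁₄

M₁₁ = det[[-4, 0, 5]; [-3, 2, 5]; [0, -2, 2]]
  = (-4)·((2)(2) - (5)(-2)) - (0)·((-3)(2) - (5)(0)) + (5)·((-3)(-2) - (2)(0))
  = (-4)(14) - (0)(-6) + (5)(6)
  = -26
M₁₂ = det[[2, 0, 5]; [3, 2, 5]; [2, -2, 2]]
  = (2)·((2)(2) - (5)(-2)) - (0)·((3)(2) - (5)(2)) + (5)·((3)(-2) - (2)(2))
  = (2)(14) - (0)(-4) + (5)(-10)
  = -22
M₁₃ = det[[2, -4, 5]; [3, -3, 5]; [2, 0, 2]]
  = (2)·((-3)(2) - (5)(0)) - (-4)·((3)(2) - (5)(2)) + (5)·((3)(0) - (-3)(2))
  = (2)(-6) - (-4)(-4) + (5)(6)
  = 2
M₁₄ = det[[2, -4, 0]; [3, -3, 2]; [2, 0, -2]]
  = (2)·((-3)(-2) - (2)(0)) - (-4)·((3)(-2) - (2)(2)) + (0)·((3)(0) - (-3)(2))
  = (2)(6) - (-4)(-10) + (0)(6)
  = -28

det(A) = (-4)(-26) - (-2)(-22) + (5)(2) - (-4)(-28) = -42

det(A) = -42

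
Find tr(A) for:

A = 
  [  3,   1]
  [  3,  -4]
-1

tr(A) = 3 + -4 = -1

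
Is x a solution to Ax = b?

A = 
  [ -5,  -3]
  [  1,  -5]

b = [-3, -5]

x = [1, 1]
No

Ax = [-8, -4] ≠ b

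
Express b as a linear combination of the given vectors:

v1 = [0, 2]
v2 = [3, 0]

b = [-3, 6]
c1 = 3, c2 = -1

b = 3·v1 + -1·v2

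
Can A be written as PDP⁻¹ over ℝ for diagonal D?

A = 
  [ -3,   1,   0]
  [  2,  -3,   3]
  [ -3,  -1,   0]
No

Characteristic polynomial: det(λI - A) = λ³ + 6λ² + 10λ + 18
By the rational root theorem any rational root is an integer dividing 18; none of those is a root, so p(λ) has no rational roots and hence (being an irreducible cubic) no repeated roots.
Discriminant of the cubic: Δ = -5260
Δ < 0 ⇒ one real eigenvalue and a complex-conjugate pair: λ ≈ -4.686, -0.6572 + 1.847i, -0.6572 - 1.847i
Has complex eigenvalues (not diagonalizable over ℝ).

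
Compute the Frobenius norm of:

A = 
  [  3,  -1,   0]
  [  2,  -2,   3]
||A||_F = 5.196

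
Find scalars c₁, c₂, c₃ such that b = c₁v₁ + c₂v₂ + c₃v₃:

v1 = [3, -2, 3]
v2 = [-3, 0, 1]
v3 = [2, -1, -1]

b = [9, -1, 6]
c1 = 2, c2 = -3, c3 = -3

b = 2·v1 + -3·v2 + -3·v3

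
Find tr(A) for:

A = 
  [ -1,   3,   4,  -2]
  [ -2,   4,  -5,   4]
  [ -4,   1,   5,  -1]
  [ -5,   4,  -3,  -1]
7

tr(A) = -1 + 4 + 5 + -1 = 7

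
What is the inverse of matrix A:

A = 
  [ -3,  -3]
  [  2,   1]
det(A) = (-3)(1) - (-3)(2) = 3
For a 2×2 matrix, A⁻¹ = (1/det(A)) · [[d, -b], [-c, a]]
    = (1/3) · [[1, 3], [-2, -3]]

A⁻¹ = 
  [ 1/3,    1]
  [-2/3,   -1]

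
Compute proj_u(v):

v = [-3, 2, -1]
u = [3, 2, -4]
proj_u(v) = [-3/29, -2/29, 4/29]

v·u = (-3)(3) + (2)(2) + (-1)(-4) = -1
u·u = (3)² + (2)² + (-4)² = 29
proj_u(v) = (v·u / u·u) × u = (-1/29) × u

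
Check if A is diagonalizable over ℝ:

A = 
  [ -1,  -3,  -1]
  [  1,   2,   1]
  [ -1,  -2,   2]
No

Characteristic polynomial: det(λI - A) = λ³ - 3λ² + 4λ - 3
By the rational root theorem any rational root is an integer dividing 3; none of those is a root, so p(λ) has no rational roots and hence (being an irreducible cubic) no repeated roots.
Discriminant of the cubic: Δ = -31
Δ < 0 ⇒ one real eigenvalue and a complex-conjugate pair: λ ≈ 1.682, 0.6588 + 1.162i, 0.6588 - 1.162i
Has complex eigenvalues (not diagonalizable over ℝ).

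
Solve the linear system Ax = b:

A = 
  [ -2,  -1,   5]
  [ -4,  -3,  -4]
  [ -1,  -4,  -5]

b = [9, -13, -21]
Row reduce the augmented matrix [A|b]:
R2 → R2 - (2)·R1
R3 → R3 - (1/2)·R1
R3 → R3 - (7/2)·R2
REF = 
  [  -2,   -1,    5,    9]
  [   0,   -1,  -14,  -31]
  [   0,    0, 83/2,   83]

Back-substitution:
x₃ = 83 / (83/2) = 2
x₂ = (-31 - (-14)(2)) / (-1) = 3
x₁ = (9 - (-1)(3) - (5)(2)) / (-2) = -1

x = [-1, 3, 2]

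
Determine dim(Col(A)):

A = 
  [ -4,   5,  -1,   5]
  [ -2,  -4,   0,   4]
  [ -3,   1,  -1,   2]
Row reduce:
R2 → R2 - (1/2)·R1
R3 → R3 - (3/4)·R1
R3 → R3 - (11/26)·R2
REF = 
  [    -4,      5,     -1,      5]
  [     0,  -13/2,    1/2,    3/2]
  [     0,      0,  -6/13, -31/13]
Pivot columns: 1, 2, 3 → 3 pivots.
dim(Col(A)) = number of pivot columns = 3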